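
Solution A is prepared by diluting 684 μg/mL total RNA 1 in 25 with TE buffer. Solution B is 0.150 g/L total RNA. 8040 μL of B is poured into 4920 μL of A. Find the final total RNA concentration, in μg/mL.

103 μg/mL

C_A = 684 μg/mL / 25 = 27.4 μg/mL.
C_B = 0.150 g/L = 150 μg/mL.
C_mix = (C_A·V_A + C_B·V_B)/(V_A + V_B) = (27.4×4920 + 150×8040) / 12960 = 103 μg/mL.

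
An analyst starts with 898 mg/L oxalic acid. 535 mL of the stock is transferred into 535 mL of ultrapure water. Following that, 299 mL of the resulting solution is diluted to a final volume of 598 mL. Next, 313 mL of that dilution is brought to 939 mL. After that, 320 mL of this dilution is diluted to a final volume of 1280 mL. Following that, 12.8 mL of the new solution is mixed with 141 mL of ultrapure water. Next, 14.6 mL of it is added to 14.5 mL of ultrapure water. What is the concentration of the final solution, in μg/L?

Overall dilution factor = 2 × 2 × 3 × 4 × 12.02 × 1.993 = 1150.
898 mg/L / 1150 = 0.781 mg/L = 781 μg/L.

781 μg/L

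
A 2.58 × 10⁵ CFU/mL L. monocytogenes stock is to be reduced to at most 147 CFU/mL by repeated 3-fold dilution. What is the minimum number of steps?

7

Need 3ⁿ ≥ 1755, so n ≥ log(1755)/log(3) = 6.80.
Minimum whole steps: n = 7.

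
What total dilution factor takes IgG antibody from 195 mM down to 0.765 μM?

Factor = C₀/C_target = 195 mM / 0.765 μM = 2.55 × 10⁵.

2.55 × 10⁵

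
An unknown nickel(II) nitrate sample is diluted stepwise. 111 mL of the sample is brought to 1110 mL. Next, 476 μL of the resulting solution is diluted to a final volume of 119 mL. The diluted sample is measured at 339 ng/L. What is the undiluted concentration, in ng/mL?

848 ng/mL

Overall dilution factor = 10 × 250 = 2500.
Original = 339 ng/L × 2500 = 8.47 × 10⁵ ng/L = 848 ng/mL.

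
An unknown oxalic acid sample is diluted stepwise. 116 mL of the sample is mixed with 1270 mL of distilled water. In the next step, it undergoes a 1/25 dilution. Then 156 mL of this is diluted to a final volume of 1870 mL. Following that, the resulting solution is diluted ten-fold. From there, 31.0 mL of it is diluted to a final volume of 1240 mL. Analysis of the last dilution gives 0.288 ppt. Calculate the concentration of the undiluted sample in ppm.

0.412 ppm

Overall dilution factor = 11.95 × 25 × 11.99 × 10 × 40 = 1.43 × 10⁶.
Original = 0.288 ppt × 1.43 × 10⁶ = 4.12 × 10⁵ ppt = 0.412 ppm.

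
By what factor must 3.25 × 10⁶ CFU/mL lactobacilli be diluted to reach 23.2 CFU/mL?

1.40 × 10⁵

Factor = C₀/C_target = 3.25 × 10⁶ CFU/mL / 23.2 CFU/mL = 1.40 × 10⁵.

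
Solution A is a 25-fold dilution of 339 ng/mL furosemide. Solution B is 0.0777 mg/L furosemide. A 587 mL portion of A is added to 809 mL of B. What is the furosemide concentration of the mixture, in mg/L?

0.0507 mg/L

C_A = 339 ng/mL / 25 = 13.6 ng/mL.
C_B = 0.0777 mg/L = 77.7 ng/mL.
C_mix = (C_A·V_A + C_B·V_B)/(V_A + V_B) = (13.6×587 + 77.7×809) / 1396 = 50.7 ng/mL = 0.0507 mg/L.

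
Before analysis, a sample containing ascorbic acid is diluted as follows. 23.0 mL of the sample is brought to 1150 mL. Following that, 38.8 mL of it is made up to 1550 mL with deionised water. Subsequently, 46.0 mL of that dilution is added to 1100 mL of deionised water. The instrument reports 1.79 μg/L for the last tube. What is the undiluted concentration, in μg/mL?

89.1 μg/mL

Overall dilution factor = 50 × 39.95 × 24.91 = 4.98 × 10⁴.
Original = 1.79 μg/L × 4.98 × 10⁴ = 8.91 × 10⁴ μg/L = 89.1 μg/mL.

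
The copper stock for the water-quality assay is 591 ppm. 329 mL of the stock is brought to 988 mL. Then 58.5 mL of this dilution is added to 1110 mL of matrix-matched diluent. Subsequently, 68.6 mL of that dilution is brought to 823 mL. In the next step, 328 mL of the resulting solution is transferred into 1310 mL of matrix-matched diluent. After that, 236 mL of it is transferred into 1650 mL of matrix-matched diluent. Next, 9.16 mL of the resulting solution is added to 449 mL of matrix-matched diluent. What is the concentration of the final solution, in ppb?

Overall dilution factor = 3.003 × 19.97 × 12.00 × 4.994 × 7.992 × 50.02 = 1.44 × 10⁶.
591 ppm / 1.44 × 10⁶ = 4.11 × 10⁻⁴ ppm = 0.411 ppb.

0.411 ppb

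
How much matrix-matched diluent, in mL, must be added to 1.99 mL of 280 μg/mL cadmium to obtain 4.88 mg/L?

112 mL

4.88 mg/L = 4.88 μg/mL.
V₂ = C₁V₁/C₂ = 280 × 1.99 / 4.88 = 114 mL.
Diluent to add = V₂ − V₁ = 114 − 1.99 = 112 mL.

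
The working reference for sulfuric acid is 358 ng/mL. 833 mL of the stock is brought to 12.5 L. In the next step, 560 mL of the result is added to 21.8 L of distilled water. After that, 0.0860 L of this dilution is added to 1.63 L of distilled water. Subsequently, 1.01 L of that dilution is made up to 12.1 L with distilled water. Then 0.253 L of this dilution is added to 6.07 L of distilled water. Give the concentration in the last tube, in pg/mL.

Overall dilution factor = 15.01 × 39.93 × 19.95 × 11.98 × 24.99 = 3.58 × 10⁶.
358 ng/mL / 3.58 × 10⁶ = 1.00 × 10⁻⁴ ng/mL = 0.100 pg/mL.

0.100 pg/mL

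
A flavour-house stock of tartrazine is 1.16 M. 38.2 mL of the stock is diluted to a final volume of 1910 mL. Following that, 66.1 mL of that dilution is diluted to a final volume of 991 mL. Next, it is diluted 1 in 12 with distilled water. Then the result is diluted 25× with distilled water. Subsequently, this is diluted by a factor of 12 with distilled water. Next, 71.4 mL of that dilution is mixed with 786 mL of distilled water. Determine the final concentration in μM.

0.0358 μM

Overall dilution factor = 50 × 14.99 × 12 × 25 × 12 × 12.01 = 3.24 × 10⁷.
1.16 M / 3.24 × 10⁷ = 3.58 × 10⁻⁸ M = 0.0358 μM.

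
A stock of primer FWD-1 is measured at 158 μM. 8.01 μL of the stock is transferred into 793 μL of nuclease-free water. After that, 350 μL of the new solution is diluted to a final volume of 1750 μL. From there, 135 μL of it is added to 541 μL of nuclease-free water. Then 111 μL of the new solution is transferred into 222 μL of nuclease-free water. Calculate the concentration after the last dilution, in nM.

21.0 nM

Overall dilution factor = 100.0 × 5 × 5.007 × 3 = 7511.
158 μM / 7511 = 0.0210 μM = 21.0 nM.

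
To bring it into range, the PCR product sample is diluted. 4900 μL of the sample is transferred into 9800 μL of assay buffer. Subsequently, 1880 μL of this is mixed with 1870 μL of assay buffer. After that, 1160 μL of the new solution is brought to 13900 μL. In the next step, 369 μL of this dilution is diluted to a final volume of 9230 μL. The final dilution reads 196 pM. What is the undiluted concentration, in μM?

Overall dilution factor = 3 × 1.995 × 11.98 × 25.01 = 1794.
Original = 196 pM × 1794 = 3.52 × 10⁵ pM = 0.352 μM.

0.352 μM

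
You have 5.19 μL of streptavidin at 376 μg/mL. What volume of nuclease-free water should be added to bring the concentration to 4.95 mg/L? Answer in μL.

389 μL

4.95 mg/L = 4.95 μg/mL.
V₂ = C₁V₁/C₂ = 376 × 5.19 / 4.95 = 394 μL.
Diluent to add = V₂ − V₁ = 394 − 5.19 = 389 μL.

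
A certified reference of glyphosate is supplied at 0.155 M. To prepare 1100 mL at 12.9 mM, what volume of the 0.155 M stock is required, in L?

0.0915 L

12.9 mM = 0.0129 M.
V₁ = C₂V₂/C₁ = 0.0129 × 1100 / 0.155 = 91.5 mL = 0.0915 L.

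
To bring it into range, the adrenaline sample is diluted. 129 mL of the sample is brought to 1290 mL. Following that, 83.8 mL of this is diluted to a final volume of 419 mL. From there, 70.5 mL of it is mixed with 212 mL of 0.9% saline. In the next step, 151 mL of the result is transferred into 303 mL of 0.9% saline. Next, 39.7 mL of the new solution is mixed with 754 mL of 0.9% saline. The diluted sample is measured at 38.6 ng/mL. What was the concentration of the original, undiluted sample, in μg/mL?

465 μg/mL

Overall dilution factor = 10 × 5 × 4.007 × 3.007 × 19.99 = 1.20 × 10⁴.
Original = 38.6 ng/mL × 1.20 × 10⁴ = 4.65 × 10⁵ ng/mL = 465 μg/mL.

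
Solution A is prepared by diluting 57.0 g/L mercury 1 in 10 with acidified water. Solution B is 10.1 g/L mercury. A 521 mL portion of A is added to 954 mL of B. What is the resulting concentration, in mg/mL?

C_A = 57.0 g/L / 10 = 5.70 g/L.
C_mix = (C_A·V_A + C_B·V_B)/(V_A + V_B) = (5.70×521 + 10.1×954) / 1475 = 8.55 g/L = 8.55 mg/mL.

8.55 mg/mL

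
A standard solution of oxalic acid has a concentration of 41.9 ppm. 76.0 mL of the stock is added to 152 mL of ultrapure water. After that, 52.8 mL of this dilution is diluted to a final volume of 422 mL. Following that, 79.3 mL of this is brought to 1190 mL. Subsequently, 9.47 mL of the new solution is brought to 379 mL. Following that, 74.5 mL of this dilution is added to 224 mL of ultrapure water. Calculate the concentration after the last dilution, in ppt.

Overall dilution factor = 3 × 7.992 × 15.01 × 40.02 × 4.007 = 5.77 × 10⁴.
41.9 ppm / 5.77 × 10⁴ = 7.26 × 10⁻⁴ ppm = 726 ppt.

726 ppt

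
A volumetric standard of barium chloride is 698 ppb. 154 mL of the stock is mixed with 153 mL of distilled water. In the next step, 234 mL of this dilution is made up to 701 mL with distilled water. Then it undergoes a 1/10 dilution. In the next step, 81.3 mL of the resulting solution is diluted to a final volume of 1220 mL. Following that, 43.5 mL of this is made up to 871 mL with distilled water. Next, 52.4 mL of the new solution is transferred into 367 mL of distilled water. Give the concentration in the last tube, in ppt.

Overall dilution factor = 1.994 × 2.996 × 10 × 15.01 × 20.02 × 8.004 = 1.44 × 10⁵.
698 ppb / 1.44 × 10⁵ = 4.86 × 10⁻³ ppb = 4.86 ppt.

4.86 ppt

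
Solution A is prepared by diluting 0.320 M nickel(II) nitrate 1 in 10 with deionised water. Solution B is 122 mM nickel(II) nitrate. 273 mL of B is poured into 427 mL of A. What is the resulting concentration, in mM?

C_A = 0.320 M / 10 = 0.0320 M.
C_B = 122 mM = 0.122 M.
C_mix = (C_A·V_A + C_B·V_B)/(V_A + V_B) = (0.0320×427 + 0.122×273) / 700.0 = 0.0671 M = 67.1 mM.

67.1 mM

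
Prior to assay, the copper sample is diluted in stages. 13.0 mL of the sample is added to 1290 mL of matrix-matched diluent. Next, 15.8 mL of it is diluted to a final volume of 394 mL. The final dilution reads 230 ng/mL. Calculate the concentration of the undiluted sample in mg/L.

575 mg/L

Overall dilution factor = 100.2 × 24.94 = 2499.
Original = 230 ng/mL × 2499 = 5.75 × 10⁵ ng/mL = 575 mg/L.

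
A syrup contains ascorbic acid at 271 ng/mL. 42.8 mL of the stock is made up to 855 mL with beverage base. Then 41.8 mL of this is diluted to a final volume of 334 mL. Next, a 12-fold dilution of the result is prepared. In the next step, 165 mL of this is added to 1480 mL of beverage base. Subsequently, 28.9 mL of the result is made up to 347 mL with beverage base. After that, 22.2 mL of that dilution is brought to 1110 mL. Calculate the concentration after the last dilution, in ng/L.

Overall dilution factor = 19.98 × 7.990 × 12 × 9.970 × 12.01 × 50 = 1.15 × 10⁷.
271 ng/mL / 1.15 × 10⁷ = 2.36 × 10⁻⁵ ng/mL = 0.0236 ng/L.

0.0236 ng/L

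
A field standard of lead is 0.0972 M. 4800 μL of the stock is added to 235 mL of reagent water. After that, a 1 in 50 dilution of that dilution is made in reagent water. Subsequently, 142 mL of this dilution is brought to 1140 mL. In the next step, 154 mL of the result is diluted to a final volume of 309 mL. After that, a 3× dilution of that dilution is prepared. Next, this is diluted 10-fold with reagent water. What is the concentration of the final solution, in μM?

0.0805 μM

Overall dilution factor = 49.96 × 50 × 8.028 × 2.006 × 3 × 10 = 1.21 × 10⁶.
0.0972 M / 1.21 × 10⁶ = 8.05 × 10⁻⁸ M = 0.0805 μM.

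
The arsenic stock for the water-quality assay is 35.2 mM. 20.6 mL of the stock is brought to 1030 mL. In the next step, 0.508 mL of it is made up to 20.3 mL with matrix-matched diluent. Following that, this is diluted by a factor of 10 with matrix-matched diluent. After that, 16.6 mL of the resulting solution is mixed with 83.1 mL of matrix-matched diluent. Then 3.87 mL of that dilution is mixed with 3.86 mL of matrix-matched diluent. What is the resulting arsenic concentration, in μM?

Overall dilution factor = 50 × 39.96 × 10 × 6.006 × 1.997 = 2.40 × 10⁵.
35.2 mM / 2.40 × 10⁵ = 1.47 × 10⁻⁴ mM = 0.147 μM.

0.147 μM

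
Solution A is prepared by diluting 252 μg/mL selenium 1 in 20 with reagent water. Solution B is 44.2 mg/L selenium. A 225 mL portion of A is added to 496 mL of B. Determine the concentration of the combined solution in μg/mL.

C_A = 252 μg/mL / 20 = 12.6 μg/mL.
C_B = 44.2 mg/L = 44.2 μg/mL.
C_mix = (C_A·V_A + C_B·V_B)/(V_A + V_B) = (12.6×225 + 44.2×496) / 721.0 = 34.3 μg/mL.

34.3 μg/mL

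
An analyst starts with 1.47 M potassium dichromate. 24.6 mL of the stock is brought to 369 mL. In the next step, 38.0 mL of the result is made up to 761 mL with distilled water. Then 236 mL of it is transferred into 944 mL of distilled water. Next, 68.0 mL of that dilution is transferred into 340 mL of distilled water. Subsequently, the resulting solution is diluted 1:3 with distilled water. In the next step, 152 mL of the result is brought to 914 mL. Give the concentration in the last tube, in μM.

Overall dilution factor = 15 × 20.03 × 5 × 6 × 3 × 6.013 = 1.63 × 10⁵.
1.47 M / 1.63 × 10⁵ = 9.04 × 10⁻⁶ M = 9.04 μM.

9.04 μM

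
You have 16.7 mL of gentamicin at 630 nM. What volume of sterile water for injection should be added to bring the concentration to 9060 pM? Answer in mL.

1140 mL

9060 pM = 9.06 nM.
V₂ = C₁V₁/C₂ = 630 × 16.7 / 9.06 = 1161 mL.
Diluent to add = V₂ − V₁ = 1161 − 16.7 = 1140 mL.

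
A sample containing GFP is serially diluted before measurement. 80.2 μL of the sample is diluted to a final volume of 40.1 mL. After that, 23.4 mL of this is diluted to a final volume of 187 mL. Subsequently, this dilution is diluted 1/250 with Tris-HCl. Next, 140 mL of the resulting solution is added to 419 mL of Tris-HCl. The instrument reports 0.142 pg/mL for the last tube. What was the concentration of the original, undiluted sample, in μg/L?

Overall dilution factor = 500 × 7.991 × 250 × 3.993 = 3.99 × 10⁶.
Original = 0.142 pg/mL × 3.99 × 10⁶ = 5.66 × 10⁵ pg/mL = 566 μg/L.

566 μg/L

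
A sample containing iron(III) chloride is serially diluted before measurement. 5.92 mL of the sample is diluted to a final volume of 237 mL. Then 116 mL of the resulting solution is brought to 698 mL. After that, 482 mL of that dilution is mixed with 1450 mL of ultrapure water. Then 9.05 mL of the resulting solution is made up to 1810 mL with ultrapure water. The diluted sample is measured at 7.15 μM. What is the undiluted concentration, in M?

1.38 M

Overall dilution factor = 40.03 × 6.017 × 4.008 × 200 = 1.93 × 10⁵.
Original = 7.15 μM × 1.93 × 10⁵ = 1.38 × 10⁶ μM = 1.38 M.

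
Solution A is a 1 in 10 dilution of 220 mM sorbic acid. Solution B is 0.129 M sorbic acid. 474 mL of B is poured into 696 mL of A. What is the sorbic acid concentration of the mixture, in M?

C_A = 220 mM / 10 = 22.0 mM.
C_B = 0.129 M = 129 mM.
C_mix = (C_A·V_A + C_B·V_B)/(V_A + V_B) = (22.0×696 + 129×474) / 1170 = 65.3 mM = 0.0653 M.

0.0653 M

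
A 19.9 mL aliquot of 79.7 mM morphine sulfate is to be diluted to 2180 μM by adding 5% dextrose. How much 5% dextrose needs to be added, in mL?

708 mL

2180 μM = 2.18 mM.
V₂ = C₁V₁/C₂ = 79.7 × 19.9 / 2.18 = 728 mL.
Diluent to add = V₂ − V₁ = 728 − 19.9 = 708 mL.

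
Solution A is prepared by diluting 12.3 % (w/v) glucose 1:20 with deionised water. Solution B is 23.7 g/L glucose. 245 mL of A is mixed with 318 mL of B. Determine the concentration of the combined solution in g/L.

C_A = 12.3 % (w/v) / 20 = 0.615 % (w/v).
C_B = 23.7 g/L = 2.37 % (w/v).
C_mix = (C_A·V_A + C_B·V_B)/(V_A + V_B) = (0.615×245 + 2.37×318) / 563.0 = 1.61 % (w/v) = 16.1 g/L.

16.1 g/L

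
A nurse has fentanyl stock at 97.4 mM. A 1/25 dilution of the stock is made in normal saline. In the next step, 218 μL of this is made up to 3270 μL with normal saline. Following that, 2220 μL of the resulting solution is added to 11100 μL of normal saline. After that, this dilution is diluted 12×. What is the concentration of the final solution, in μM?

Overall dilution factor = 25 × 15 × 6 × 12 = 2.70 × 10⁴.
97.4 mM / 2.70 × 10⁴ = 3.61 × 10⁻³ mM = 3.61 μM.

3.61 μM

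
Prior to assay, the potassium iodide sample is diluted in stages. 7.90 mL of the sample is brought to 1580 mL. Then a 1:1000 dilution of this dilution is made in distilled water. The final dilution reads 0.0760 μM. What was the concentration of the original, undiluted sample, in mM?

Overall dilution factor = 200 × 1000 = 2.00 × 10⁵.
Original = 0.0760 μM × 2.00 × 10⁵ = 1.52 × 10⁴ μM = 15.2 mM.

15.2 mM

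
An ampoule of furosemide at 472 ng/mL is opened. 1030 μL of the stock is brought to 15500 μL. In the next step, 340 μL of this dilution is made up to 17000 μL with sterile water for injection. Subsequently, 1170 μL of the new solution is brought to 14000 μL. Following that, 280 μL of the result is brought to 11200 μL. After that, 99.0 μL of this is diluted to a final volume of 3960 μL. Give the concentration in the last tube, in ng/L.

Overall dilution factor = 15.05 × 50 × 11.97 × 40 × 40 = 1.44 × 10⁷.
472 ng/mL / 1.44 × 10⁷ = 3.28 × 10⁻⁵ ng/mL = 0.0328 ng/L.

0.0328 ng/L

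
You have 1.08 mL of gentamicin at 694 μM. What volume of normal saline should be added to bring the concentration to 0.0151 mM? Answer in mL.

48.6 mL

0.0151 mM = 15.1 μM.
V₂ = C₁V₁/C₂ = 694 × 1.08 / 15.1 = 49.6 mL.
Diluent to add = V₂ − V₁ = 49.6 − 1.08 = 48.6 mL.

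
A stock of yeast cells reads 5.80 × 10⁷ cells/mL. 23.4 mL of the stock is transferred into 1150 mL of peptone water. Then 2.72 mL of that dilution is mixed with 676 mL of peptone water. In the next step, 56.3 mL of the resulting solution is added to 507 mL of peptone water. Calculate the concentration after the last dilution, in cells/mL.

463 cells/mL

Overall dilution factor = 50.15 × 249.5 × 10.01 = 1.25 × 10⁵.
5.80 × 10⁷ cells/mL / 1.25 × 10⁵ = 463 cells/mL.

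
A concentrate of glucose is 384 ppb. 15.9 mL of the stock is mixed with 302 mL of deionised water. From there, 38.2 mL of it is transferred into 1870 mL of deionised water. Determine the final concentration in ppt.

384 ppt

Overall dilution factor = 19.99 × 49.95 = 999.
384 ppb / 999 = 0.384 ppb = 384 ppt.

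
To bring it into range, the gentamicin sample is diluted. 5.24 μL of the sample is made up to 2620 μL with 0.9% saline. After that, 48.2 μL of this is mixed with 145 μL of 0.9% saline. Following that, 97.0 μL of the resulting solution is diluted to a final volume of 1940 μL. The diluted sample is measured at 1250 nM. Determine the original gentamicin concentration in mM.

Overall dilution factor = 500 × 4.008 × 20 = 4.01 × 10⁴.
Original = 1250 nM × 4.01 × 10⁴ = 5.01 × 10⁷ nM = 50.1 mM.

50.1 mM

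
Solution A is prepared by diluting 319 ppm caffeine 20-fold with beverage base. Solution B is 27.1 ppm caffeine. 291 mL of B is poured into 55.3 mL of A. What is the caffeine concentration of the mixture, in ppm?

C_A = 319 ppm / 20 = 15.9 ppm.
C_mix = (C_A·V_A + C_B·V_B)/(V_A + V_B) = (15.9×55.3 + 27.1×291) / 346.3 = 25.3 ppm.

25.3 ppm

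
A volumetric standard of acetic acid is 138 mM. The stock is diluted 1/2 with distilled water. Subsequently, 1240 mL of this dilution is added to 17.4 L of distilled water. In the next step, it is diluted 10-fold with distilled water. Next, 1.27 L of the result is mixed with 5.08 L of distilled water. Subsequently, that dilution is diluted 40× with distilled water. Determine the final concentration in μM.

2.30 μM

Overall dilution factor = 2 × 15.03 × 10 × 5 × 40 = 6.01 × 10⁴.
138 mM / 6.01 × 10⁴ = 2.30 × 10⁻³ mM = 2.30 μM.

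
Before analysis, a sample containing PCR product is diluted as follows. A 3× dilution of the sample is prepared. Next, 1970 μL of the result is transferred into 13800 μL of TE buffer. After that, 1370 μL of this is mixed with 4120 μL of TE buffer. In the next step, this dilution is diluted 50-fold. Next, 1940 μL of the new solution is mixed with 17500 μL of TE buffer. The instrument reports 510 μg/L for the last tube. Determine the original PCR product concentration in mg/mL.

24.6 mg/mL

Overall dilution factor = 3 × 8.005 × 4.007 × 50 × 10.02 = 4.82 × 10⁴.
Original = 510 μg/L × 4.82 × 10⁴ = 2.46 × 10⁷ μg/L = 24.6 mg/mL.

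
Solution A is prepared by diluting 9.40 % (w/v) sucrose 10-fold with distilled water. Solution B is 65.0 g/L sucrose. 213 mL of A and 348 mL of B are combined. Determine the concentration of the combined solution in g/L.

C_A = 9.40 % (w/v) / 10 = 0.940 % (w/v).
C_B = 65.0 g/L = 6.50 % (w/v).
C_mix = (C_A·V_A + C_B·V_B)/(V_A + V_B) = (0.940×213 + 6.50×348) / 561.0 = 4.39 % (w/v) = 43.9 g/L.

43.9 g/L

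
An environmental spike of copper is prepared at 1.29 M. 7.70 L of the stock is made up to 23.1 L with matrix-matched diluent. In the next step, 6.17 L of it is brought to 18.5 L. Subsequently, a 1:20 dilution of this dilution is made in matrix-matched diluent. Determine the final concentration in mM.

Overall dilution factor = 3 × 2.998 × 20 = 180.
1.29 M / 180 = 7.17 × 10⁻³ M = 7.17 mM.

7.17 mM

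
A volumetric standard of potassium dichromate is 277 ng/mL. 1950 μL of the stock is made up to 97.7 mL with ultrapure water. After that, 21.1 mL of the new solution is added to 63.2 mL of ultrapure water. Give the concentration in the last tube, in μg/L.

1.38 μg/L

Overall dilution factor = 50.10 × 3.995 = 200.
277 ng/mL / 200 = 1.38 ng/mL = 1.38 μg/L.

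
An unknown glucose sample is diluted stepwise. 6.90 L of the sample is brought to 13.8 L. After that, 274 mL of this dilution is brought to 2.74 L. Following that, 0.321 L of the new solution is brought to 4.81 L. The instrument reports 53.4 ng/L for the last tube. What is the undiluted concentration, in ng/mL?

16.0 ng/mL

Overall dilution factor = 2 × 10 × 14.98 = 300.
Original = 53.4 ng/L × 300 = 1.60 × 10⁴ ng/L = 16.0 ng/mL.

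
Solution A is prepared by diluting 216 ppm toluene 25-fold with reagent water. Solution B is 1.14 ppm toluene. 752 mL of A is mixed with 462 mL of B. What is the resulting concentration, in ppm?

C_A = 216 ppm / 25 = 8.64 ppm.
C_mix = (C_A·V_A + C_B·V_B)/(V_A + V_B) = (8.64×752 + 1.14×462) / 1214 = 5.79 ppm.

5.79 ppm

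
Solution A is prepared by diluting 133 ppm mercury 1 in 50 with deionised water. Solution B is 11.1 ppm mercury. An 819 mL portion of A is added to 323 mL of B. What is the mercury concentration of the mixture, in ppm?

5.05 ppm

C_A = 133 ppm / 50 = 2.66 ppm.
C_mix = (C_A·V_A + C_B·V_B)/(V_A + V_B) = (2.66×819 + 11.1×323) / 1142 = 5.05 ppm.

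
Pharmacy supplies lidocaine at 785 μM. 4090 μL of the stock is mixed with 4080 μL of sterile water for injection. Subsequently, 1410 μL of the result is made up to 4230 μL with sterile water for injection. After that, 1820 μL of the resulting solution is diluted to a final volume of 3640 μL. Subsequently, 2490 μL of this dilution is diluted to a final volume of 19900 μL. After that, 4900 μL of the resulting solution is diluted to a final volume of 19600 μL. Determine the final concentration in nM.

2050 nM

Overall dilution factor = 1.998 × 3 × 2 × 7.992 × 4 = 383.
785 μM / 383 = 2.05 μM = 2050 nM.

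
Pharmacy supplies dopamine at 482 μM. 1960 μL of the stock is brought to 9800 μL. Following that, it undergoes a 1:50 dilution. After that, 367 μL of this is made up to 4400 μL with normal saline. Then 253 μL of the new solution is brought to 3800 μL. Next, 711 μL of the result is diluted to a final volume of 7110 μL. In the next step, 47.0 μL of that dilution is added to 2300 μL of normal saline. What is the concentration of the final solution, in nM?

0.0214 nM

Overall dilution factor = 5 × 50 × 11.99 × 15.02 × 10 × 49.94 = 2.25 × 10⁷.
482 μM / 2.25 × 10⁷ = 2.14 × 10⁻⁵ μM = 0.0214 nM.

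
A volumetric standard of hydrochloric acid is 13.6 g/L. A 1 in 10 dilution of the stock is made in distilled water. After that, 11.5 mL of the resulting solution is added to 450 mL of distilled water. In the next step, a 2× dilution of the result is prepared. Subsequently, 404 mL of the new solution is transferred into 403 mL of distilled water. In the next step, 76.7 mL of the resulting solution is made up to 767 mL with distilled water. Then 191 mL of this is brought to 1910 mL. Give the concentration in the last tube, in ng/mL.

84.8 ng/mL

Overall dilution factor = 10 × 40.13 × 2 × 1.998 × 10 × 10 = 1.60 × 10⁵.
13.6 g/L / 1.60 × 10⁵ = 8.48 × 10⁻⁵ g/L = 84.8 ng/mL.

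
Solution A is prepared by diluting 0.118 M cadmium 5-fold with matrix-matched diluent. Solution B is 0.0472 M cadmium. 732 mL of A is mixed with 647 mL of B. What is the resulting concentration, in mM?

C_A = 0.118 M / 5 = 0.0236 M.
C_mix = (C_A·V_A + C_B·V_B)/(V_A + V_B) = (0.0236×732 + 0.0472×647) / 1379 = 0.0347 M = 34.7 mM.

34.7 mM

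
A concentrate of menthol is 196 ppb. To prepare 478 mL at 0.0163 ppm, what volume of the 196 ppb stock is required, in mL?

39.8 mL

0.0163 ppm = 16.3 ppb.
V₁ = C₂V₂/C₁ = 16.3 × 478 / 196 = 39.8 mL.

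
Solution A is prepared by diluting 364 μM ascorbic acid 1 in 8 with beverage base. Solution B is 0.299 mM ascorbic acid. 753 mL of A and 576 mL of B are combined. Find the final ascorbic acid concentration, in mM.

0.155 mM

C_A = 364 μM / 8 = 45.5 μM.
C_B = 0.299 mM = 299 μM.
C_mix = (C_A·V_A + C_B·V_B)/(V_A + V_B) = (45.5×753 + 299×576) / 1329 = 155 μM = 0.155 mM.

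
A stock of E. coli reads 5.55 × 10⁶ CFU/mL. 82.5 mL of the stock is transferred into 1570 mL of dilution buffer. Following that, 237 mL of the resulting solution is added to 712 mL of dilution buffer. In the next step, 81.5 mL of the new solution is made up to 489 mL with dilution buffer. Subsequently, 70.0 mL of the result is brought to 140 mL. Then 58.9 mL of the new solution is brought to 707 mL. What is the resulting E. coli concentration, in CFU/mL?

480 CFU/mL

Overall dilution factor = 20.03 × 4.004 × 6 × 2 × 12.00 = 1.16 × 10⁴.
5.55 × 10⁶ CFU/mL / 1.16 × 10⁴ = 480 CFU/mL.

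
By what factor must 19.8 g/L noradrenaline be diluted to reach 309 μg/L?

Factor = C₀/C_target = 19.8 g/L / 309 μg/L = 6.41 × 10⁴.

6.41 × 10⁴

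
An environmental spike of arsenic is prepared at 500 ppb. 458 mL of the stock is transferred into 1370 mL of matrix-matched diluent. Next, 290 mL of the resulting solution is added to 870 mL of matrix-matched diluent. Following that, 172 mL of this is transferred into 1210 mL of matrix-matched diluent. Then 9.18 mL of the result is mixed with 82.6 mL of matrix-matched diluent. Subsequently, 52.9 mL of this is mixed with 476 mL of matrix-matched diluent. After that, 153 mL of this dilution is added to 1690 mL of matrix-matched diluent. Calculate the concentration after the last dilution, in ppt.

Overall dilution factor = 3.991 × 4 × 8.035 × 9.998 × 9.998 × 12.05 = 1.54 × 10⁵.
500 ppb / 1.54 × 10⁵ = 3.24 × 10⁻³ ppb = 3.24 ppt.

3.24 ppt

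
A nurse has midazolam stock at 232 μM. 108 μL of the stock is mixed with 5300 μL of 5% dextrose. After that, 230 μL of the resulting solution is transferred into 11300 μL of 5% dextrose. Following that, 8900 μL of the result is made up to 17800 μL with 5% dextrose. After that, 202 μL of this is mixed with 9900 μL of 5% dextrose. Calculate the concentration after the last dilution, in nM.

0.924 nM

Overall dilution factor = 50.07 × 50.13 × 2 × 50.01 = 2.51 × 10⁵.
232 μM / 2.51 × 10⁵ = 9.24 × 10⁻⁴ μM = 0.924 nM.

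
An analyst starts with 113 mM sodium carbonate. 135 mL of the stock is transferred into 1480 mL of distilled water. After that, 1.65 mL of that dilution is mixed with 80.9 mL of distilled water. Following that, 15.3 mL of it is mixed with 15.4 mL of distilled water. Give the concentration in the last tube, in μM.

94.1 μM

Overall dilution factor = 11.96 × 50.03 × 2.007 = 1201.
113 mM / 1201 = 0.0941 mM = 94.1 μM.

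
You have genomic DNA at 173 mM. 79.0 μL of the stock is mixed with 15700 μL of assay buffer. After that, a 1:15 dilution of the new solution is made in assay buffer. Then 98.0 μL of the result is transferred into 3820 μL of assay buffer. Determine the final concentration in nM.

1440 nM

Overall dilution factor = 199.7 × 15 × 39.98 = 1.20 × 10⁵.
173 mM / 1.20 × 10⁵ = 1.44 × 10⁻³ mM = 1440 nM.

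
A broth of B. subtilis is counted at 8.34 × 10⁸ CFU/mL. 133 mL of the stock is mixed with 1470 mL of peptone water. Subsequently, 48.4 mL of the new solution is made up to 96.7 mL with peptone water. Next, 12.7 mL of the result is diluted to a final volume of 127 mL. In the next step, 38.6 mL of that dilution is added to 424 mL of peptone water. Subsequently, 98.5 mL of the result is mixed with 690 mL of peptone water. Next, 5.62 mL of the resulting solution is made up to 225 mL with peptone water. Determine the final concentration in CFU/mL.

902 CFU/mL

Overall dilution factor = 12.05 × 1.998 × 10 × 11.98 × 8.005 × 40.04 = 9.25 × 10⁵.
8.34 × 10⁸ CFU/mL / 9.25 × 10⁵ = 902 CFU/mL.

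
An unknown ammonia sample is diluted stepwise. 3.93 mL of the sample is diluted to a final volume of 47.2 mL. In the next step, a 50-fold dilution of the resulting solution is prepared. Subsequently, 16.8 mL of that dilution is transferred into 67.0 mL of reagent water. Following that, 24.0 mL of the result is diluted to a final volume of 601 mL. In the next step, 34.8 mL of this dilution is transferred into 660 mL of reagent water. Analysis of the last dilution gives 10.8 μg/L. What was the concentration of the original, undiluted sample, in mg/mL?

16.2 mg/mL

Overall dilution factor = 12.01 × 50 × 4.988 × 25.04 × 19.97 = 1.50 × 10⁶.
Original = 10.8 μg/L × 1.50 × 10⁶ = 1.62 × 10⁷ μg/L = 16.2 mg/mL.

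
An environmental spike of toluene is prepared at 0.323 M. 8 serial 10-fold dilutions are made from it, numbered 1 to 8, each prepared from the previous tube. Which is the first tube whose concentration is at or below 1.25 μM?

Tube n has concentration 0.323 M / 10ⁿ.
Need 10ⁿ ≥ 0.323 M / 1.25 μM = 2.58 × 10⁵, so n ≥ 5.41.
First such tube: n = 6.

tube 6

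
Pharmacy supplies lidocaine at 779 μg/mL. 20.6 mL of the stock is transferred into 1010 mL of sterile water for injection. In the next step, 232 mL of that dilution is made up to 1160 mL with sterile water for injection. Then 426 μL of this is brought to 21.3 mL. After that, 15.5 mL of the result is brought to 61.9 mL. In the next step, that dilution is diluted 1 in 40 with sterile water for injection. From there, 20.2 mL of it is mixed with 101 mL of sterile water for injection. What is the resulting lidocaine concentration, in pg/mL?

65.0 pg/mL

Overall dilution factor = 50.03 × 5 × 50 × 3.994 × 40 × 6 = 1.20 × 10⁷.
779 μg/mL / 1.20 × 10⁷ = 6.50 × 10⁻⁵ μg/mL = 65.0 pg/mL.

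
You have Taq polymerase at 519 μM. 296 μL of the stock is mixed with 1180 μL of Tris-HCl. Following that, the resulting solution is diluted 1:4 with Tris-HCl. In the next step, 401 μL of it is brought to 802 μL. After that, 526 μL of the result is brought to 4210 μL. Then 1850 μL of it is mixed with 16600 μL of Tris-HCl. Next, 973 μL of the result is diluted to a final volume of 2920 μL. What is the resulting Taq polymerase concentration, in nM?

Overall dilution factor = 4.986 × 4 × 2 × 8.004 × 9.973 × 3.001 = 9556.
519 μM / 9556 = 0.0543 μM = 54.3 nM.

54.3 nM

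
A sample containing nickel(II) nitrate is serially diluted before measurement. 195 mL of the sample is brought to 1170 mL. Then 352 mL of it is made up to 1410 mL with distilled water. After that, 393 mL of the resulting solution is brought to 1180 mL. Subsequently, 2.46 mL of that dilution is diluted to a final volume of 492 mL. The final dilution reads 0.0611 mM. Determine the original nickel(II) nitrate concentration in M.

0.882 M

Overall dilution factor = 6 × 4.006 × 3.003 × 200 = 1.44 × 10⁴.
Original = 0.0611 mM × 1.44 × 10⁴ = 882 mM = 0.882 M.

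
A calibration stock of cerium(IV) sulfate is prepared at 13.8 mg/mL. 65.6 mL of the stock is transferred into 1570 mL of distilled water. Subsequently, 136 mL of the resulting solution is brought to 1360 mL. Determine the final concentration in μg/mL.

Overall dilution factor = 24.93 × 10 = 249.
13.8 mg/mL / 249 = 0.0553 mg/mL = 55.3 μg/mL.

55.3 μg/mL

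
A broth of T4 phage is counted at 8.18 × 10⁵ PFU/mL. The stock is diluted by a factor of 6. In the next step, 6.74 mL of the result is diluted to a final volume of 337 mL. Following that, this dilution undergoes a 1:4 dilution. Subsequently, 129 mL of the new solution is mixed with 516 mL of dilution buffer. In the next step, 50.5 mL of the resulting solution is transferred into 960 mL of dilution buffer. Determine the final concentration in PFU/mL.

Overall dilution factor = 6 × 50 × 4 × 5 × 20.01 = 1.20 × 10⁵.
8.18 × 10⁵ PFU/mL / 1.20 × 10⁵ = 6.81 PFU/mL.

6.81 PFU/mL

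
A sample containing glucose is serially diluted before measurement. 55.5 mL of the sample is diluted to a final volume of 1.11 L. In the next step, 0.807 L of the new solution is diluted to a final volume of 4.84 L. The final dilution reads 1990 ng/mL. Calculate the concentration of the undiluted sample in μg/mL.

Overall dilution factor = 20 × 5.998 = 120.
Original = 1990 ng/mL × 120 = 2.39 × 10⁵ ng/mL = 239 μg/mL.

239 μg/mL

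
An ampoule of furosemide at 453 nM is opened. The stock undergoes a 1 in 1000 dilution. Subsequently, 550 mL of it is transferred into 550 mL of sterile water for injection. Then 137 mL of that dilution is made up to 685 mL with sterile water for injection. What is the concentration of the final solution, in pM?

Overall dilution factor = 1000 × 2 × 5 = 1.00 × 10⁴.
453 nM / 1.00 × 10⁴ = 0.0453 nM = 45.3 pM.

45.3 pM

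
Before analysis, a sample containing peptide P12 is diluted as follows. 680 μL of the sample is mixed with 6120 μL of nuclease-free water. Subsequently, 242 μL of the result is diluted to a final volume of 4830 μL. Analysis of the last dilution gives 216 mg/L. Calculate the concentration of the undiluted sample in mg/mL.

43.1 mg/mL

Overall dilution factor = 10 × 19.96 = 200.
Original = 216 mg/L × 200 = 4.31 × 10⁴ mg/L = 43.1 mg/mL.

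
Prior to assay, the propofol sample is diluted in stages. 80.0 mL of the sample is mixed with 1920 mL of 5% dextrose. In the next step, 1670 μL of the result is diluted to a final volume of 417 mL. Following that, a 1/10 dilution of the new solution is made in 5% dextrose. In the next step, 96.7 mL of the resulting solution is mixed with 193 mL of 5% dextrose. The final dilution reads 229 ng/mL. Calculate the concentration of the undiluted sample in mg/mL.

Overall dilution factor = 25 × 249.7 × 10 × 2.996 = 1.87 × 10⁵.
Original = 229 ng/mL × 1.87 × 10⁵ = 4.28 × 10⁷ ng/mL = 42.8 mg/mL.

42.8 mg/mL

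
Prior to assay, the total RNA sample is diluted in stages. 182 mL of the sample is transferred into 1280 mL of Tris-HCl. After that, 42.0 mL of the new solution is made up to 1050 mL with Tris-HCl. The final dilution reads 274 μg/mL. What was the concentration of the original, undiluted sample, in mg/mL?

55.0 mg/mL

Overall dilution factor = 8.033 × 25 = 201.
Original = 274 μg/mL × 201 = 5.50 × 10⁴ μg/mL = 55.0 mg/mL.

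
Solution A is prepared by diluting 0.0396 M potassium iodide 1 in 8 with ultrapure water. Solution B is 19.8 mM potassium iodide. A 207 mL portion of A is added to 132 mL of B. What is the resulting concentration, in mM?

10.7 mM

C_A = 0.0396 M / 8 = 4.95 × 10⁻³ M.
C_B = 19.8 mM = 0.0198 M.
C_mix = (C_A·V_A + C_B·V_B)/(V_A + V_B) = (4.95 × 10⁻³×207 + 0.0198×132) / 339.0 = 0.0107 M = 10.7 mM.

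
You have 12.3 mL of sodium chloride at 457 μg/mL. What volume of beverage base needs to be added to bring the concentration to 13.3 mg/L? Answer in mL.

13.3 mg/L = 13.3 μg/mL.
V₂ = C₁V₁/C₂ = 457 × 12.3 / 13.3 = 423 mL.
Diluent to add = V₂ − V₁ = 423 − 12.3 = 410 mL.

410 mL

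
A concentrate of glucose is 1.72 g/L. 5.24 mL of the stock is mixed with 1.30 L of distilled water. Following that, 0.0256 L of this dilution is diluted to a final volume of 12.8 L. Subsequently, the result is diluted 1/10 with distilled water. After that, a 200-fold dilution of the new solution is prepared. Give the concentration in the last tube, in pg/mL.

6.91 pg/mL

Overall dilution factor = 249.1 × 500 × 10 × 200 = 2.49 × 10⁸.
1.72 g/L / 2.49 × 10⁸ = 6.91 × 10⁻⁹ g/L = 6.91 pg/mL.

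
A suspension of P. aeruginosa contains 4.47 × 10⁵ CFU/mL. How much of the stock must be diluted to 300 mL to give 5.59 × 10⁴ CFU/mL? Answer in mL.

37.5 mL

V₁ = C₂V₂/C₁ = 5.59 × 10⁴ × 300 / 4.47 × 10⁵ = 37.5 mL.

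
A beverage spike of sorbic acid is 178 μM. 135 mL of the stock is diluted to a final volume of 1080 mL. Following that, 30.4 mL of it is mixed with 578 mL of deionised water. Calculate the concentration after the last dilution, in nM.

1110 nM

Overall dilution factor = 8 × 20.01 = 160.
178 μM / 160 = 1.11 μM = 1110 nM.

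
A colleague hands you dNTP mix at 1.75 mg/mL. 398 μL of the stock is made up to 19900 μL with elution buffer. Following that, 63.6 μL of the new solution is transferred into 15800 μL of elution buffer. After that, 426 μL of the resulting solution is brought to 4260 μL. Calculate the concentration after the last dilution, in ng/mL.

14.0 ng/mL

Overall dilution factor = 50 × 249.4 × 10 = 1.25 × 10⁵.
1.75 mg/mL / 1.25 × 10⁵ = 1.40 × 10⁻⁵ mg/mL = 14.0 ng/mL.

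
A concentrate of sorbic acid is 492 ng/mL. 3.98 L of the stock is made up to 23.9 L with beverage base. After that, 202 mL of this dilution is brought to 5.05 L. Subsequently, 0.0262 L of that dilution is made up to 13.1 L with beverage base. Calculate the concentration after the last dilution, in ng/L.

6.55 ng/L

Overall dilution factor = 6.005 × 25 × 500 = 7.51 × 10⁴.
492 ng/mL / 7.51 × 10⁴ = 6.55 × 10⁻³ ng/mL = 6.55 ng/L.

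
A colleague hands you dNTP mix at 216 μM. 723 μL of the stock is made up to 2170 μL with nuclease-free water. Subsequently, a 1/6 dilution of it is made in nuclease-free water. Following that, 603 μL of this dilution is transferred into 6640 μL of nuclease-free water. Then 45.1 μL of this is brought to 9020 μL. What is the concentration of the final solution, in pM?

4990 pM

Overall dilution factor = 3.001 × 6 × 12.01 × 200 = 4.33 × 10⁴.
216 μM / 4.33 × 10⁴ = 4.99 × 10⁻³ μM = 4990 pM.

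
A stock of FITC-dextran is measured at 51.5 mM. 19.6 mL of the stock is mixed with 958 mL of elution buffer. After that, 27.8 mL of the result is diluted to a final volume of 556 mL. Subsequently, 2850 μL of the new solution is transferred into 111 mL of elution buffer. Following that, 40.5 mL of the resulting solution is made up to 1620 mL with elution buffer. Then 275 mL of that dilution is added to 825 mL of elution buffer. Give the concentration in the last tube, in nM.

8.08 nM

Overall dilution factor = 49.88 × 20 × 39.95 × 40 × 4 = 6.38 × 10⁶.
51.5 mM / 6.38 × 10⁶ = 8.08 × 10⁻⁶ mM = 8.08 nM.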